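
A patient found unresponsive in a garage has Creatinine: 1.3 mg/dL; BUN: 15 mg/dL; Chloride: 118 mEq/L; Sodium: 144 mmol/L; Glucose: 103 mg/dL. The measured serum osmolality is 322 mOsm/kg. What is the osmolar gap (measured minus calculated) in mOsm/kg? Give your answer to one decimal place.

22.9 mOsm/kg

Calculated osmolality = 2·Na + glucose/18 + BUN/2.8
= 2·144 + 103/18 + 15/2.8
= 288 + 5.72 + 5.36
= 299.08 mOsm/kg ≈ 299.1 mOsm/kg
Osmolar gap = measured − calculated = 322 − 299.1 = 22.9 mOsm/kg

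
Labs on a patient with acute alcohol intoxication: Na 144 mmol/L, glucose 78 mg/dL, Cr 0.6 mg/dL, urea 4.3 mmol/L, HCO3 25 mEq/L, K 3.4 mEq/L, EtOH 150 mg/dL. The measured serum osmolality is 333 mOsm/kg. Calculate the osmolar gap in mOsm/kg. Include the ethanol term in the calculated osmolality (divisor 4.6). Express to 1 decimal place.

3.8 mOsm/kg

Calculated osmolality = 2·Na + glucose/18 + urea + ethanol/4.6
= 2·144 + 78/18 + 4.3 + 150/4.6
= 288 + 4.33 + 4.30 + 32.61
= 329.24 mOsm/kg ≈ 329.2 mOsm/kg
Osmolar gap = measured − calculated = 333 − 329.2 = 3.8 mOsm/kg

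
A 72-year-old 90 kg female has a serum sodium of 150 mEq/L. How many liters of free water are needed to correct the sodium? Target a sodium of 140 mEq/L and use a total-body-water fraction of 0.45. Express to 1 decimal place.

TBW = 0.45 · 90 = 40.5 L
Free water deficit = TBW · (Na/140 − 1)
= 40.5 · (150/140 − 1)
= 40.5 · 0.0714
= 2.89 L

2.9 L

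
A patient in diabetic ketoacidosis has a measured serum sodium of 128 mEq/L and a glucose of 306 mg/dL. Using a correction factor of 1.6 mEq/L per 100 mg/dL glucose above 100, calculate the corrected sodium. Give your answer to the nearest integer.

Corrected Na = measured Na + 1.6 · (glucose − 100)/100
= 128 + 1.6 · (306 − 100)/100
= 128 + 3.3
= 131.3 mEq/L

131 mEq/L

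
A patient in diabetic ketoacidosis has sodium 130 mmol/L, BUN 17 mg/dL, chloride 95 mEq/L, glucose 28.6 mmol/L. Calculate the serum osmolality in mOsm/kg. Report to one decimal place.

Calculated osmolality = 2·Na + glucose + BUN/2.8
= 2·130 + 28.6 + 17/2.8
= 260 + 28.60 + 6.07
= 294.67 mOsm/kg

294.7 mOsm/kg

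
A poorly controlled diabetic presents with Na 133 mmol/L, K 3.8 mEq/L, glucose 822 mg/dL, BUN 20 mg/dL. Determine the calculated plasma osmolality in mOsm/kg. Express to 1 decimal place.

Calculated osmolality = 2·Na + glucose/18 + BUN/2.8
= 2·133 + 822/18 + 20/2.8
= 266 + 45.67 + 7.14
= 318.81 mOsm/kg

318.8 mOsm/kg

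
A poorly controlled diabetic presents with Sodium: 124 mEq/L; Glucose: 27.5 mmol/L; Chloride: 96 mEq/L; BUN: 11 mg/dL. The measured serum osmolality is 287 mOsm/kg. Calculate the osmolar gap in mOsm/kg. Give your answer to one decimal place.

7.6 mOsm/kg

Calculated osmolality = 2·Na + glucose + BUN/2.8
= 2·124 + 27.5 + 11/2.8
= 248 + 27.50 + 3.93
= 279.43 mOsm/kg ≈ 279.4 mOsm/kg
Osmolar gap = measured − calculated = 287 − 279.4 = 7.6 mOsm/kg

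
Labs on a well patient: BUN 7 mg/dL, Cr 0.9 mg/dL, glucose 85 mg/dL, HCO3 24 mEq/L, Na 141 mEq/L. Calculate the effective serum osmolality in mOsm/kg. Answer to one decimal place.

286.7 mOsm/kg

Effective osmolality excludes urea (freely permeant across cell membranes):
2·Na + glucose/18
= 2·141 + 85/18
= 282 + 4.72
= 286.72 mOsm/kg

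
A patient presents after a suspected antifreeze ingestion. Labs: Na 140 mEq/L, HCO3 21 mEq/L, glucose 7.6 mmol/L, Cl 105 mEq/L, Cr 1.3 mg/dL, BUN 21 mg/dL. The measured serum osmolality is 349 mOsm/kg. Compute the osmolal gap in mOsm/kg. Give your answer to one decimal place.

Calculated osmolality = 2·Na + glucose + BUN/2.8
= 2·140 + 7.6 + 21/2.8
= 280 + 7.60 + 7.50
= 295.1 mOsm/kg ≈ 295.1 mOsm/kg
Osmolar gap = measured − calculated = 349 − 295.1 = 53.9 mOsm/kg

53.9 mOsm/kg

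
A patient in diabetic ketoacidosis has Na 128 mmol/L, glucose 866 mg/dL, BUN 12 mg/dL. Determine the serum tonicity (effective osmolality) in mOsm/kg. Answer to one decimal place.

Effective osmolality excludes urea (freely permeant across cell membranes):
2·Na + glucose/18
= 2·128 + 866/18
= 256 + 48.11
= 304.11 mOsm/kg

304.1 mOsm/kg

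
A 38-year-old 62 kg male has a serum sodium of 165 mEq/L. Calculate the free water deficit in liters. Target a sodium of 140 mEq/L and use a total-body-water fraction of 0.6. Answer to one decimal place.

6.6 L

TBW = 0.6 · 62 = 37.2 L
Free water deficit = TBW · (Na/140 − 1)
= 37.2 · (165/140 − 1)
= 37.2 · 0.1786
= 6.64 L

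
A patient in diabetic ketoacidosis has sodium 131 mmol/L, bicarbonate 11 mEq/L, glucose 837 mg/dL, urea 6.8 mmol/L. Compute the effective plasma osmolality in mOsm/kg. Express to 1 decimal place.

Effective osmolality excludes urea (freely permeant across cell membranes):
2·Na + glucose/18
= 2·131 + 837/18
= 262 + 46.5
= 308.5 mOsm/kg

308.5 mOsm/kg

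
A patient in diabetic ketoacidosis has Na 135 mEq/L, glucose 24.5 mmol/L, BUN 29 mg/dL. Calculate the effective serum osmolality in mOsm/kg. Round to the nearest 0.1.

294.5 mOsm/kg

Effective osmolality excludes urea (freely permeant across cell membranes):
2·Na + glucose
= 2·135 + 24.5
= 270 + 24.5
= 294.5 mOsm/kg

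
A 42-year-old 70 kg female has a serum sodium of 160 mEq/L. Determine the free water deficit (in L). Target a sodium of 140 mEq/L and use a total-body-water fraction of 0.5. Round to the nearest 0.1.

5.0 L

TBW = 0.5 · 70 = 35 L
Free water deficit = TBW · (Na/140 − 1)
= 35 · (160/140 − 1)
= 35 · 0.1429
= 5 L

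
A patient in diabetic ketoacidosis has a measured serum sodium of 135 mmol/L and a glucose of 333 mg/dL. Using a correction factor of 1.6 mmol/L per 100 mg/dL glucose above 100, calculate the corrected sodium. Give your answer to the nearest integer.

139 mmol/L

Corrected Na = measured Na + 1.6 · (glucose − 100)/100
= 135 + 1.6 · (333 − 100)/100
= 135 + 3.7
= 138.7 mmol/L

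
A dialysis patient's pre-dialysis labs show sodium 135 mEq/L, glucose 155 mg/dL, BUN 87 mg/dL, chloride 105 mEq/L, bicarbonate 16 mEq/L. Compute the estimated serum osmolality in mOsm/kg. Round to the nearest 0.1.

309.7 mOsm/kg

Calculated osmolality = 2·Na + glucose/18 + BUN/2.8
= 2·135 + 155/18 + 87/2.8
= 270 + 8.61 + 31.07
= 309.68 mOsm/kg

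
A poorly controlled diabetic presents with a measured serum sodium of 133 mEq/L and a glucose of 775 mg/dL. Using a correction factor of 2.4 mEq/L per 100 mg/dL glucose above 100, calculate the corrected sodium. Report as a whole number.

Corrected Na = measured Na + 2.4 · (glucose − 100)/100
= 133 + 2.4 · (775 − 100)/100
= 133 + 16.2
= 149.2 mEq/L

149 mEq/L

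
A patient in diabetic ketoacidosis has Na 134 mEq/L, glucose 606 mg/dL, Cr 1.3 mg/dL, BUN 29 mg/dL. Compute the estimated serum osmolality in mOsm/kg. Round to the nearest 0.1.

Calculated osmolality = 2·Na + glucose/18 + BUN/2.8
= 2·134 + 606/18 + 29/2.8
= 268 + 33.67 + 10.36
= 312.03 mOsm/kg

312.0 mOsm/kg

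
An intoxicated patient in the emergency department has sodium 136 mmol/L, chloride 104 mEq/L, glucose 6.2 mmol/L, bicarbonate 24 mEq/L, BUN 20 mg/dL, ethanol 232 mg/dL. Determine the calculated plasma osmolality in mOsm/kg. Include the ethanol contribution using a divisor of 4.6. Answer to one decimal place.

335.8 mOsm/kg

Calculated osmolality = 2·Na + glucose + BUN/2.8 + ethanol/4.6
= 2·136 + 6.2 + 20/2.8 + 232/4.6
= 272 + 6.20 + 7.14 + 50.43
= 335.77 mOsm/kg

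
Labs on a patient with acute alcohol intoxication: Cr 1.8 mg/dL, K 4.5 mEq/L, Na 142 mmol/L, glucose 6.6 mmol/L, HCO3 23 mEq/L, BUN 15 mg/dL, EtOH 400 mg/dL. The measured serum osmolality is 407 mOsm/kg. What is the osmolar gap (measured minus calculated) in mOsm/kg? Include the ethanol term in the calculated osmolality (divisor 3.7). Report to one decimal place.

Calculated osmolality = 2·Na + glucose + BUN/2.8 + ethanol/3.7
= 2·142 + 6.6 + 15/2.8 + 400/3.7
= 284 + 6.60 + 5.36 + 108.11
= 404.07 mOsm/kg ≈ 404.1 mOsm/kg
Osmolar gap = measured − calculated = 407 − 404.1 = 2.9 mOsm/kg

2.9 mOsm/kg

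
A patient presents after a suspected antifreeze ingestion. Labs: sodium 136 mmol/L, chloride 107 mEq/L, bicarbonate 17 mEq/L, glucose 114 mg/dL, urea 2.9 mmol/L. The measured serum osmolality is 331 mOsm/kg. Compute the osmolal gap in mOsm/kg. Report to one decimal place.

49.8 mOsm/kg

Calculated osmolality = 2·Na + glucose/18 + urea
= 2·136 + 114/18 + 2.9
= 272 + 6.33 + 2.90
= 281.23 mOsm/kg ≈ 281.2 mOsm/kg
Osmolar gap = measured − calculated = 331 − 281.2 = 49.8 mOsm/kg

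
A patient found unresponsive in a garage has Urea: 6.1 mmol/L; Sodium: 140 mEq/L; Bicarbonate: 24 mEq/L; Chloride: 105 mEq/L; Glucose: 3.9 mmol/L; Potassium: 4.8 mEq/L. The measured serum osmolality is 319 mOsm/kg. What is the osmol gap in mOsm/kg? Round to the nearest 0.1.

Calculated osmolality = 2·Na + glucose + urea
= 2·140 + 3.9 + 6.1
= 280 + 3.90 + 6.10
= 290 mOsm/kg ≈ 290.0 mOsm/kg
Osmolar gap = measured − calculated = 319 − 290.0 = 29.0 mOsm/kg

29.0 mOsm/kg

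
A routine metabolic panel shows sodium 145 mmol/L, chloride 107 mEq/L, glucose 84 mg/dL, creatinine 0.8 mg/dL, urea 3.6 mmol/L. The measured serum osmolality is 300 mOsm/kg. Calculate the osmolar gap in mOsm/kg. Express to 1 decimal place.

1.7 mOsm/kg

Calculated osmolality = 2·Na + glucose/18 + urea
= 2·145 + 84/18 + 3.6
= 290 + 4.67 + 3.60
= 298.27 mOsm/kg ≈ 298.3 mOsm/kg
Osmolar gap = measured − calculated = 300 − 298.3 = 1.7 mOsm/kg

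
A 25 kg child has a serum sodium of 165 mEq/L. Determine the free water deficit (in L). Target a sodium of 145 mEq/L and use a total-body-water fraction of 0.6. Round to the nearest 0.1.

2.1 L

TBW = 0.6 · 25 = 15 L
Free water deficit = TBW · (Na/145 − 1)
= 15 · (165/145 − 1)
= 15 · 0.1379
= 2.07 L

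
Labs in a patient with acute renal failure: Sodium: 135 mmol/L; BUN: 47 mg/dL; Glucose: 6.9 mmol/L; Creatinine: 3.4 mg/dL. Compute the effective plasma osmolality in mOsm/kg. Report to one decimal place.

Effective osmolality excludes urea (freely permeant across cell membranes):
2·Na + glucose
= 2·135 + 6.9
= 270 + 6.9
= 276.9 mOsm/kg

276.9 mOsm/kg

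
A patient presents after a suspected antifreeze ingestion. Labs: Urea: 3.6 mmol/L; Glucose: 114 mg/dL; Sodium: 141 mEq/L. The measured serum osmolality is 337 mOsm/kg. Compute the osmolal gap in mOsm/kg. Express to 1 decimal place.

Calculated osmolality = 2·Na + glucose/18 + urea
= 2·141 + 114/18 + 3.6
= 282 + 6.33 + 3.60
= 291.93 mOsm/kg ≈ 291.9 mOsm/kg
Osmolar gap = measured − calculated = 337 − 291.9 = 45.1 mOsm/kg

45.1 mOsm/kg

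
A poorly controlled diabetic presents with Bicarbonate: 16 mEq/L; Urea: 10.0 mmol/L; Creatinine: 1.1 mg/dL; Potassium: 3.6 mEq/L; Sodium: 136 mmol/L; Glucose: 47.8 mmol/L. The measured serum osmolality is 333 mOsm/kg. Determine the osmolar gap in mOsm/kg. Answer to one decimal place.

3.2 mOsm/kg

Calculated osmolality = 2·Na + glucose + urea
= 2·136 + 47.8 + 10
= 272 + 47.80 + 10
= 329.8 mOsm/kg ≈ 329.8 mOsm/kg
Osmolar gap = measured − calculated = 333 − 329.8 = 3.2 mOsm/kg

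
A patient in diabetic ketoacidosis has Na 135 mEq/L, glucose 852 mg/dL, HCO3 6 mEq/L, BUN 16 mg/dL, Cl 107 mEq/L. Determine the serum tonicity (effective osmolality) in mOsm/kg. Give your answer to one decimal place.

Effective osmolality excludes urea (freely permeant across cell membranes):
2·Na + glucose/18
= 2·135 + 852/18
= 270 + 47.33
= 317.33 mOsm/kg

317.3 mOsm/kg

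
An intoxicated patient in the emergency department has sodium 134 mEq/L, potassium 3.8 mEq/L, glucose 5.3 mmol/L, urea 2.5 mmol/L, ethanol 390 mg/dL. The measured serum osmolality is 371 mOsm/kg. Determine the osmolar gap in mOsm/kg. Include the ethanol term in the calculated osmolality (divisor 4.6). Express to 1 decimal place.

10.4 mOsm/kg

Calculated osmolality = 2·Na + glucose + urea + ethanol/4.6
= 2·134 + 5.3 + 2.5 + 390/4.6
= 268 + 5.30 + 2.50 + 84.78
= 360.58 mOsm/kg ≈ 360.6 mOsm/kg
Osmolar gap = measured − calculated = 371 − 360.6 = 10.4 mOsm/kg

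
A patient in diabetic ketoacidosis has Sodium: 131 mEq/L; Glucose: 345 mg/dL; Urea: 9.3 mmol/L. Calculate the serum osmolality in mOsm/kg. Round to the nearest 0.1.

290.5 mOsm/kg

Calculated osmolality = 2·Na + glucose/18 + urea
= 2·131 + 345/18 + 9.3
= 262 + 19.17 + 9.30
= 290.47 mOsm/kg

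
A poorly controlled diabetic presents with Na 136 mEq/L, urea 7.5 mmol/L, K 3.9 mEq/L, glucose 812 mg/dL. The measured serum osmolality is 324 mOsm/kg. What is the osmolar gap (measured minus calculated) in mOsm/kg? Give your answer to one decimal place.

Calculated osmolality = 2·Na + glucose/18 + urea
= 2·136 + 812/18 + 7.5
= 272 + 45.11 + 7.50
= 324.61 mOsm/kg ≈ 324.6 mOsm/kg
Osmolar gap = measured − calculated = 324 − 324.6 = -0.6 mOsm/kg

-0.6 mOsm/kg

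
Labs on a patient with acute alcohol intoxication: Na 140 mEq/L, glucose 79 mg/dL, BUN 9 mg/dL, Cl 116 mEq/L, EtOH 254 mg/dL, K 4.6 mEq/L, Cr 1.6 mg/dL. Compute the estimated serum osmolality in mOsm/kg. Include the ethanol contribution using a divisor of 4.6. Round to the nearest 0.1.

Calculated osmolality = 2·Na + glucose/18 + BUN/2.8 + ethanol/4.6
= 2·140 + 79/18 + 9/2.8 + 254/4.6
= 280 + 4.39 + 3.21 + 55.22
= 342.82 mOsm/kg

342.8 mOsm/kg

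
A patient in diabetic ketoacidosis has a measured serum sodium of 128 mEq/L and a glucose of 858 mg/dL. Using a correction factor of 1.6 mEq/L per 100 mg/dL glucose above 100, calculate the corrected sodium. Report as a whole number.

140 mEq/L

Corrected Na = measured Na + 1.6 · (glucose − 100)/100
= 128 + 1.6 · (858 − 100)/100
= 128 + 12.1
= 140.1 mEq/L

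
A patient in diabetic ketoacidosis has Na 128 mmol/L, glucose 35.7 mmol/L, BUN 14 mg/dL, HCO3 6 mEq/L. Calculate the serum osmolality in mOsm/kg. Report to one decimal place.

Calculated osmolality = 2·Na + glucose + BUN/2.8
= 2·128 + 35.7 + 14/2.8
= 256 + 35.70 + 5
= 296.7 mOsm/kg

296.7 mOsm/kg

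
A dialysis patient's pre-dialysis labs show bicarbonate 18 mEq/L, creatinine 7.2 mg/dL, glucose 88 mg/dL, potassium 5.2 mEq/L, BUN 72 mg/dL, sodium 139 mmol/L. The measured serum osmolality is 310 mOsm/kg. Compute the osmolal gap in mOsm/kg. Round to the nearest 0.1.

Calculated osmolality = 2·Na + glucose/18 + BUN/2.8
= 2·139 + 88/18 + 72/2.8
= 278 + 4.89 + 25.71
= 308.6 mOsm/kg ≈ 308.6 mOsm/kg
Osmolar gap = measured − calculated = 310 − 308.6 = 1.4 mOsm/kg

1.4 mOsm/kg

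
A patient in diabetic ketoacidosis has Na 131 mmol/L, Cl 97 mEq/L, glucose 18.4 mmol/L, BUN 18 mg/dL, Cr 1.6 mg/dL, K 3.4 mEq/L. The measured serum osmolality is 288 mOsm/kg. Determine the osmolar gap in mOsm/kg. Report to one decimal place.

Calculated osmolality = 2·Na + glucose + BUN/2.8
= 2·131 + 18.4 + 18/2.8
= 262 + 18.40 + 6.43
= 286.83 mOsm/kg ≈ 286.8 mOsm/kg
Osmolar gap = measured − calculated = 288 − 286.8 = 1.2 mOsm/kg

1.2 mOsm/kg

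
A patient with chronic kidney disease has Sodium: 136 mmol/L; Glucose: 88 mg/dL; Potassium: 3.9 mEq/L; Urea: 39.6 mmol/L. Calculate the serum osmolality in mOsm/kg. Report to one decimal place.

Calculated osmolality = 2·Na + glucose/18 + urea
= 2·136 + 88/18 + 39.6
= 272 + 4.89 + 39.60
= 316.49 mOsm/kg

316.5 mOsm/kg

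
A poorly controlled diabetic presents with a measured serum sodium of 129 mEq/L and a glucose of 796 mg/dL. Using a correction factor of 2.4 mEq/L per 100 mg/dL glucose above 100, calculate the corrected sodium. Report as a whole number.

Corrected Na = measured Na + 2.4 · (glucose − 100)/100
= 129 + 2.4 · (796 − 100)/100
= 129 + 16.7
= 145.7 mEq/L

146 mEq/L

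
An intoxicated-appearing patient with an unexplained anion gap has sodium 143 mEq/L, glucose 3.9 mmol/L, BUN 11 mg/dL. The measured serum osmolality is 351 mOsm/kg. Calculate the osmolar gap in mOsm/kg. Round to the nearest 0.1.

57.2 mOsm/kg

Calculated osmolality = 2·Na + glucose + BUN/2.8
= 2·143 + 3.9 + 11/2.8
= 286 + 3.90 + 3.93
= 293.83 mOsm/kg ≈ 293.8 mOsm/kg
Osmolar gap = measured − calculated = 351 − 293.8 = 57.2 mOsm/kg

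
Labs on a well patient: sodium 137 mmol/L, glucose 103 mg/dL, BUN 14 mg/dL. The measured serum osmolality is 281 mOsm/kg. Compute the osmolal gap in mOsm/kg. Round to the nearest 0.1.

Calculated osmolality = 2·Na + glucose/18 + BUN/2.8
= 2·137 + 103/18 + 14/2.8
= 274 + 5.72 + 5
= 284.72 mOsm/kg ≈ 284.7 mOsm/kg
Osmolar gap = measured − calculated = 281 − 284.7 = -3.7 mOsm/kg

-3.7 mOsm/kg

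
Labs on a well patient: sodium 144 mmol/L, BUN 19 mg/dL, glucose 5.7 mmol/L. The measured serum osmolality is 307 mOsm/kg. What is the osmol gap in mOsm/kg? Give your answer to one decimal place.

Calculated osmolality = 2·Na + glucose + BUN/2.8
= 2·144 + 5.7 + 19/2.8
= 288 + 5.70 + 6.79
= 300.49 mOsm/kg ≈ 300.5 mOsm/kg
Osmolar gap = measured − calculated = 307 − 300.5 = 6.5 mOsm/kg

6.5 mOsm/kg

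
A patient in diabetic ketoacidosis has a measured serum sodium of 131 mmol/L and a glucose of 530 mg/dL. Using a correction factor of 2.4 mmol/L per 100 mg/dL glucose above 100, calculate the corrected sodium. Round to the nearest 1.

Corrected Na = measured Na + 2.4 · (glucose − 100)/100
= 131 + 2.4 · (530 − 100)/100
= 131 + 10.3
= 141.3 mmol/L

141 mmol/L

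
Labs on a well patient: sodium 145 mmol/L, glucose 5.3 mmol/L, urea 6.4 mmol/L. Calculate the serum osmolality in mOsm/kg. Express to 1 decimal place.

Calculated osmolality = 2·Na + glucose + urea
= 2·145 + 5.3 + 6.4
= 290 + 5.30 + 6.40
= 301.7 mOsm/kg

301.7 mOsm/kg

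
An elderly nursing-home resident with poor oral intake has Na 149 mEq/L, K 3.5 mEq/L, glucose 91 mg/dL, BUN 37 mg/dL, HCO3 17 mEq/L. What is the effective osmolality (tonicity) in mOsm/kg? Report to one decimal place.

Effective osmolality excludes urea (freely permeant across cell membranes):
2·Na + glucose/18
= 2·149 + 91/18
= 298 + 5.06
= 303.06 mOsm/kg

303.1 mOsm/kg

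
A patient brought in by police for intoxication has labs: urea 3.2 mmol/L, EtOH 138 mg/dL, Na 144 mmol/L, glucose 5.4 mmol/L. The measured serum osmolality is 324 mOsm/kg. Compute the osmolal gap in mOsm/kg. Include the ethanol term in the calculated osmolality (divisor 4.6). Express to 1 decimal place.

Calculated osmolality = 2·Na + glucose + urea + ethanol/4.6
= 2·144 + 5.4 + 3.2 + 138/4.6
= 288 + 5.40 + 3.20 + 30
= 326.6 mOsm/kg ≈ 326.6 mOsm/kg
Osmolar gap = measured − calculated = 324 − 326.6 = -2.6 mOsm/kg

-2.6 mOsm/kg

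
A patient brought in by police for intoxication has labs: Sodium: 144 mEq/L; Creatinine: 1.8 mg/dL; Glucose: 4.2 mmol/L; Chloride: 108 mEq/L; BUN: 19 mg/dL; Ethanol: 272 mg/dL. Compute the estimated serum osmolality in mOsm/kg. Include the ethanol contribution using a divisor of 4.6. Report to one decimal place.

358.1 mOsm/kg

Calculated osmolality = 2·Na + glucose + BUN/2.8 + ethanol/4.6
= 2·144 + 4.2 + 19/2.8 + 272/4.6
= 288 + 4.20 + 6.79 + 59.13
= 358.12 mOsm/kg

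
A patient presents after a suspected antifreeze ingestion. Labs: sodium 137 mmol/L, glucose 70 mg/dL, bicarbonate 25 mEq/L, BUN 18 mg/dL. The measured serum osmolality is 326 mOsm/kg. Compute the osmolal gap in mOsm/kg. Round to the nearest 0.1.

Calculated osmolality = 2·Na + glucose/18 + BUN/2.8
= 2·137 + 70/18 + 18/2.8
= 274 + 3.89 + 6.43
= 284.32 mOsm/kg ≈ 284.3 mOsm/kg
Osmolar gap = measured − calculated = 326 − 284.3 = 41.7 mOsm/kg

41.7 mOsm/kg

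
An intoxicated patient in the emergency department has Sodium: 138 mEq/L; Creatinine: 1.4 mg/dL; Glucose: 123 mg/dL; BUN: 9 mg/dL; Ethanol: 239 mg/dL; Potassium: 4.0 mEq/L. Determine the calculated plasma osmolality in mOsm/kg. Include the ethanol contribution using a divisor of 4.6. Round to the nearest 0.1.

338.0 mOsm/kg

Calculated osmolality = 2·Na + glucose/18 + BUN/2.8 + ethanol/4.6
= 2·138 + 123/18 + 9/2.8 + 239/4.6
= 276 + 6.83 + 3.21 + 51.96
= 338 mOsm/kg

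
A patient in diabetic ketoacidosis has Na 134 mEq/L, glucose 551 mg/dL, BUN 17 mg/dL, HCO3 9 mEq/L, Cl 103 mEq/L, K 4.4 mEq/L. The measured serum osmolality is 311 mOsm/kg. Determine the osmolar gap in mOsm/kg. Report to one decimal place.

Calculated osmolality = 2·Na + glucose/18 + BUN/2.8
= 2·134 + 551/18 + 17/2.8
= 268 + 30.61 + 6.07
= 304.68 mOsm/kg ≈ 304.7 mOsm/kg
Osmolar gap = measured − calculated = 311 − 304.7 = 6.3 mOsm/kg

6.3 mOsm/kg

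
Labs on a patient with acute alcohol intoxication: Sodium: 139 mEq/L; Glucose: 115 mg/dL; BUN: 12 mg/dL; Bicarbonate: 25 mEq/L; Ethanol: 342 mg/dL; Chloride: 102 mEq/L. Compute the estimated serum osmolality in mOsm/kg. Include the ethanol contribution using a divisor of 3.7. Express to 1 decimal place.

381.1 mOsm/kg

Calculated osmolality = 2·Na + glucose/18 + BUN/2.8 + ethanol/3.7
= 2·139 + 115/18 + 12/2.8 + 342/3.7
= 278 + 6.39 + 4.29 + 92.43
= 381.11 mOsm/kg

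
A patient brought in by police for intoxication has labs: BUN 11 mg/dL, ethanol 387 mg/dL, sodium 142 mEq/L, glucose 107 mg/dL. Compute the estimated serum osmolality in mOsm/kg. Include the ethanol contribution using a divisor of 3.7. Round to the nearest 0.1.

398.5 mOsm/kg

Calculated osmolality = 2·Na + glucose/18 + BUN/2.8 + ethanol/3.7
= 2·142 + 107/18 + 11/2.8 + 387/3.7
= 284 + 5.94 + 3.93 + 104.59
= 398.46 mOsm/kg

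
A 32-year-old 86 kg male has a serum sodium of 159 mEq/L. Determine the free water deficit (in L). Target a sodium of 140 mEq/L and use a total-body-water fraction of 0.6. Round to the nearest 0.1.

7.0 L

TBW = 0.6 · 86 = 51.6 L
Free water deficit = TBW · (Na/140 − 1)
= 51.6 · (159/140 − 1)
= 51.6 · 0.1357
= 7 L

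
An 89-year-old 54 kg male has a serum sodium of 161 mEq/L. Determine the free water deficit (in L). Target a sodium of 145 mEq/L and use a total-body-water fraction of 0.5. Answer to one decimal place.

3.0 L

TBW = 0.5 · 54 = 27 L
Free water deficit = TBW · (Na/145 − 1)
= 27 · (161/145 − 1)
= 27 · 0.1103
= 2.98 L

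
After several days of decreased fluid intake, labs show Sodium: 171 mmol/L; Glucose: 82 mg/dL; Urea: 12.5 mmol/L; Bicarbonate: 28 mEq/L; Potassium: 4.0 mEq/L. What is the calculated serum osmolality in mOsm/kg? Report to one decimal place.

359.1 mOsm/kg

Calculated osmolality = 2·Na + glucose/18 + urea
= 2·171 + 82/18 + 12.5
= 342 + 4.56 + 12.50
= 359.06 mOsm/kg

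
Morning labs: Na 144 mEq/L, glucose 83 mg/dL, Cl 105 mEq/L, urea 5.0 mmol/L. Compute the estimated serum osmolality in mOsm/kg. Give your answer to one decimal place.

Calculated osmolality = 2·Na + glucose/18 + urea
= 2·144 + 83/18 + 5
= 288 + 4.61 + 5
= 297.61 mOsm/kg

297.6 mOsm/kg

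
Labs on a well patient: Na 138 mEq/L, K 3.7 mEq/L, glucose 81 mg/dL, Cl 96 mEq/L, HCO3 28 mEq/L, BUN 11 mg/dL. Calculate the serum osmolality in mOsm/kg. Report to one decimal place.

284.4 mOsm/kg

Calculated osmolality = 2·Na + glucose/18 + BUN/2.8
= 2·138 + 81/18 + 11/2.8
= 276 + 4.50 + 3.93
= 284.43 mOsm/kg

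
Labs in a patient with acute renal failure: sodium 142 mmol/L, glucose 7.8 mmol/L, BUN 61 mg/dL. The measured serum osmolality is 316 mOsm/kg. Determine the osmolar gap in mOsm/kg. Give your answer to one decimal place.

Calculated osmolality = 2·Na + glucose + BUN/2.8
= 2·142 + 7.8 + 61/2.8
= 284 + 7.80 + 21.79
= 313.59 mOsm/kg ≈ 313.6 mOsm/kg
Osmolar gap = measured − calculated = 316 − 313.6 = 2.4 mOsm/kg

2.4 mOsm/kg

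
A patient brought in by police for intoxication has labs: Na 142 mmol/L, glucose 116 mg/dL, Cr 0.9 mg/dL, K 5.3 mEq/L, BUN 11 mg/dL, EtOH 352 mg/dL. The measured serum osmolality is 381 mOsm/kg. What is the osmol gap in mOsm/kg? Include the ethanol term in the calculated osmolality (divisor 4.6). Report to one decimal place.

10.1 mOsm/kg

Calculated osmolality = 2·Na + glucose/18 + BUN/2.8 + ethanol/4.6
= 2·142 + 116/18 + 11/2.8 + 352/4.6
= 284 + 6.44 + 3.93 + 76.52
= 370.89 mOsm/kg ≈ 370.9 mOsm/kg
Osmolar gap = measured − calculated = 381 − 370.9 = 10.1 mOsm/kg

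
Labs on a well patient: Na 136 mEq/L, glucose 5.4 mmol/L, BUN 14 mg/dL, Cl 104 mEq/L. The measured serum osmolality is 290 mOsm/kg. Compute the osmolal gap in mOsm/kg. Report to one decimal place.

Calculated osmolality = 2·Na + glucose + BUN/2.8
= 2·136 + 5.4 + 14/2.8
= 272 + 5.40 + 5
= 282.4 mOsm/kg ≈ 282.4 mOsm/kg
Osmolar gap = measured − calculated = 290 − 282.4 = 7.6 mOsm/kg

7.6 mOsm/kg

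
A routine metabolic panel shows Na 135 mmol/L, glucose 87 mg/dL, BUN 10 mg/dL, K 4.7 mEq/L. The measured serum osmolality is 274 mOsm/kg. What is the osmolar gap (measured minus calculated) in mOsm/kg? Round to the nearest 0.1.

-4.4 mOsm/kg

Calculated osmolality = 2·Na + glucose/18 + BUN/2.8
= 2·135 + 87/18 + 10/2.8
= 270 + 4.83 + 3.57
= 278.4 mOsm/kg ≈ 278.4 mOsm/kg
Osmolar gap = measured − calculated = 274 − 278.4 = -4.4 mOsm/kg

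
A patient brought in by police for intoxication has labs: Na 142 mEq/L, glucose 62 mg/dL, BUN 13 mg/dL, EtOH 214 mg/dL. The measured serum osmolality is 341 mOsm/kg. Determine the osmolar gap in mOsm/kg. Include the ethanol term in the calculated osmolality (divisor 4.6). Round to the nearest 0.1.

Calculated osmolality = 2·Na + glucose/18 + BUN/2.8 + ethanol/4.6
= 2·142 + 62/18 + 13/2.8 + 214/4.6
= 284 + 3.44 + 4.64 + 46.52
= 338.6 mOsm/kg ≈ 338.6 mOsm/kg
Osmolar gap = measured − calculated = 341 − 338.6 = 2.4 mOsm/kg

2.4 mOsm/kg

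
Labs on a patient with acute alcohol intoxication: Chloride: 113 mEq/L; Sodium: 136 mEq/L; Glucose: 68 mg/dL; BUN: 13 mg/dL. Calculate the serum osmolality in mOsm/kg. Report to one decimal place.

Calculated osmolality = 2·Na + glucose/18 + BUN/2.8
= 2·136 + 68/18 + 13/2.8
= 272 + 3.78 + 4.64
= 280.42 mOsm/kg

280.4 mOsm/kg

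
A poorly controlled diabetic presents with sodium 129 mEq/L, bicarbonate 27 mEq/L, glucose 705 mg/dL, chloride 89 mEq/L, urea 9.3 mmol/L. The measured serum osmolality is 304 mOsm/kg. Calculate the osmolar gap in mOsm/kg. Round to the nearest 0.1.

Calculated osmolality = 2·Na + glucose/18 + urea
= 2·129 + 705/18 + 9.3
= 258 + 39.17 + 9.30
= 306.47 mOsm/kg ≈ 306.5 mOsm/kg
Osmolar gap = measured − calculated = 304 − 306.5 = -2.5 mOsm/kg

-2.5 mOsm/kg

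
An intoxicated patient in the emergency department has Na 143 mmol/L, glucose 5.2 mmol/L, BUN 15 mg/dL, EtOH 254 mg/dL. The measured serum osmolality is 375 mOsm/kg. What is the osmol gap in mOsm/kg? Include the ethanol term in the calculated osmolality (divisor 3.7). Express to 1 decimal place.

9.8 mOsm/kg

Calculated osmolality = 2·Na + glucose + BUN/2.8 + ethanol/3.7
= 2·143 + 5.2 + 15/2.8 + 254/3.7
= 286 + 5.20 + 5.36 + 68.65
= 365.21 mOsm/kg ≈ 365.2 mOsm/kg
Osmolar gap = measured − calculated = 375 − 365.2 = 9.8 mOsm/kg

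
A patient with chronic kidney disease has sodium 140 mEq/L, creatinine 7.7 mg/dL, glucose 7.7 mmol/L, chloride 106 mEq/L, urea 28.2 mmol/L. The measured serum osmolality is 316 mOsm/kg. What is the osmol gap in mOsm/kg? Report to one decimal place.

0.1 mOsm/kg

Calculated osmolality = 2·Na + glucose + urea
= 2·140 + 7.7 + 28.2
= 280 + 7.70 + 28.20
= 315.9 mOsm/kg ≈ 315.9 mOsm/kg
Osmolar gap = measured − calculated = 316 − 315.9 = 0.1 mOsm/kg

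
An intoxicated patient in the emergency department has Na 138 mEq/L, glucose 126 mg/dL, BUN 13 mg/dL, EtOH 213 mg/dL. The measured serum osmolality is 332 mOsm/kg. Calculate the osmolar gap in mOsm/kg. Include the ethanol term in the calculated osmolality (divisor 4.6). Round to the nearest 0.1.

-1.9 mOsm/kg

Calculated osmolality = 2·Na + glucose/18 + BUN/2.8 + ethanol/4.6
= 2·138 + 126/18 + 13/2.8 + 213/4.6
= 276 + 7 + 4.64 + 46.30
= 333.94 mOsm/kg ≈ 333.9 mOsm/kg
Osmolar gap = measured − calculated = 332 − 333.9 = -1.9 mOsm/kg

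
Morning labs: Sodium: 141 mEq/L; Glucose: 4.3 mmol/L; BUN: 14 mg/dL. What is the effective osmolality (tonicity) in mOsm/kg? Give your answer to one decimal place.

286.3 mOsm/kg

Effective osmolality excludes urea (freely permeant across cell membranes):
2·Na + glucose
= 2·141 + 4.3
= 282 + 4.3
= 286.3 mOsm/kg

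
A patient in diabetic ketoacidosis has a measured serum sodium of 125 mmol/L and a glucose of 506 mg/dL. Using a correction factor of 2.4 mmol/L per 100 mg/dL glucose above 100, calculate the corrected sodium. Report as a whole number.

Corrected Na = measured Na + 2.4 · (glucose − 100)/100
= 125 + 2.4 · (506 − 100)/100
= 125 + 9.7
= 134.7 mmol/L

135 mmol/L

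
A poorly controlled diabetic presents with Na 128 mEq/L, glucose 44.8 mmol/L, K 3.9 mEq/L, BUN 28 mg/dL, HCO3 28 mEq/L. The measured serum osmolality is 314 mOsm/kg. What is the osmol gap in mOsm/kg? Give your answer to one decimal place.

3.2 mOsm/kg

Calculated osmolality = 2·Na + glucose + BUN/2.8
= 2·128 + 44.8 + 28/2.8
= 256 + 44.80 + 10
= 310.8 mOsm/kg ≈ 310.8 mOsm/kg
Osmolar gap = measured − calculated = 314 − 310.8 = 3.2 mOsm/kg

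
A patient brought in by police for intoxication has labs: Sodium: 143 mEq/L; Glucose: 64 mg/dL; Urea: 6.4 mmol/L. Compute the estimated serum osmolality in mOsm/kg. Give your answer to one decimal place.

296.0 mOsm/kg

Calculated osmolality = 2·Na + glucose/18 + urea
= 2·143 + 64/18 + 6.4
= 286 + 3.56 + 6.40
= 295.96 mOsm/kg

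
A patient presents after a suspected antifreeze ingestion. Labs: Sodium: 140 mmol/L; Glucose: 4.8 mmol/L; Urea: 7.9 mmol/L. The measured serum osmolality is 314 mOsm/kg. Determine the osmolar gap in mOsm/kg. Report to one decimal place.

Calculated osmolality = 2·Na + glucose + urea
= 2·140 + 4.8 + 7.9
= 280 + 4.80 + 7.90
= 292.7 mOsm/kg ≈ 292.7 mOsm/kg
Osmolar gap = measured − calculated = 314 − 292.7 = 21.3 mOsm/kg

21.3 mOsm/kg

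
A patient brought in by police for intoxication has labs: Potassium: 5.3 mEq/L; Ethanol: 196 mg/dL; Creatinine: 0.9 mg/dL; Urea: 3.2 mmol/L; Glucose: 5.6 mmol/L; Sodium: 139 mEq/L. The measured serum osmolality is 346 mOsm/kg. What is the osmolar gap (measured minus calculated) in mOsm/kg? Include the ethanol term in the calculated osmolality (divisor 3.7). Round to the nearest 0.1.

Calculated osmolality = 2·Na + glucose + urea + ethanol/3.7
= 2·139 + 5.6 + 3.2 + 196/3.7
= 278 + 5.60 + 3.20 + 52.97
= 339.77 mOsm/kg ≈ 339.8 mOsm/kg
Osmolar gap = measured − calculated = 346 − 339.8 = 6.2 mOsm/kg

6.2 mOsm/kg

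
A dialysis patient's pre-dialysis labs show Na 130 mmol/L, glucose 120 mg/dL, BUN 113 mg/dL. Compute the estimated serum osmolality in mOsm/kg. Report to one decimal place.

307.0 mOsm/kg

Calculated osmolality = 2·Na + glucose/18 + BUN/2.8
= 2·130 + 120/18 + 113/2.8
= 260 + 6.67 + 40.36
= 307.03 mOsm/kg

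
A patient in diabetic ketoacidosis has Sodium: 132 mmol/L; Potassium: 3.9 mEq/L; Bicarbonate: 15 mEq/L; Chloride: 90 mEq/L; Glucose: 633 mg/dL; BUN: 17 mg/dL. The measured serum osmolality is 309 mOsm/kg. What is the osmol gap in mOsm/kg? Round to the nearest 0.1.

Calculated osmolality = 2·Na + glucose/18 + BUN/2.8
= 2·132 + 633/18 + 17/2.8
= 264 + 35.17 + 6.07
= 305.24 mOsm/kg ≈ 305.2 mOsm/kg
Osmolar gap = measured − calculated = 309 − 305.2 = 3.8 mOsm/kg

3.8 mOsm/kg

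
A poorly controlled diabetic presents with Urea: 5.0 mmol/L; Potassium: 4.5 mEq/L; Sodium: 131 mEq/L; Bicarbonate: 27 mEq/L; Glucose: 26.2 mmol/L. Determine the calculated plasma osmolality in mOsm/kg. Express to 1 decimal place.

293.2 mOsm/kg

Calculated osmolality = 2·Na + glucose + urea
= 2·131 + 26.2 + 5
= 262 + 26.20 + 5
= 293.2 mOsm/kg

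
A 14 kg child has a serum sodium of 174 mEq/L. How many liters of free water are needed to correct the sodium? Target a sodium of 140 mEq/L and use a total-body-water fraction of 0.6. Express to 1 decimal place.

2.0 L

TBW = 0.6 · 14 = 8.4 L
Free water deficit = TBW · (Na/140 − 1)
= 8.4 · (174/140 − 1)
= 8.4 · 0.2429
= 2.04 L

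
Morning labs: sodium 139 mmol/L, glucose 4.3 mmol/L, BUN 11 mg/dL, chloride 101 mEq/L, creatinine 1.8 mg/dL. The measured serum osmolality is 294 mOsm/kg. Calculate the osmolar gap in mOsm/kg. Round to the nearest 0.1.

Calculated osmolality = 2·Na + glucose + BUN/2.8
= 2·139 + 4.3 + 11/2.8
= 278 + 4.30 + 3.93
= 286.23 mOsm/kg ≈ 286.2 mOsm/kg
Osmolar gap = measured − calculated = 294 − 286.2 = 7.8 mOsm/kg

7.8 mOsm/kg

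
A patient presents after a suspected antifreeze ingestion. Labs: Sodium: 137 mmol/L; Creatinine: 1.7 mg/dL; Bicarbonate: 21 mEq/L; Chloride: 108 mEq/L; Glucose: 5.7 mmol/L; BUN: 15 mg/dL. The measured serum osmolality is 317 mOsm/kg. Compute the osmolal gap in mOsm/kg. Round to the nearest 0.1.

31.9 mOsm/kg

Calculated osmolality = 2·Na + glucose + BUN/2.8
= 2·137 + 5.7 + 15/2.8
= 274 + 5.70 + 5.36
= 285.06 mOsm/kg ≈ 285.1 mOsm/kg
Osmolar gap = measured − calculated = 317 − 285.1 = 31.9 mOsm/kg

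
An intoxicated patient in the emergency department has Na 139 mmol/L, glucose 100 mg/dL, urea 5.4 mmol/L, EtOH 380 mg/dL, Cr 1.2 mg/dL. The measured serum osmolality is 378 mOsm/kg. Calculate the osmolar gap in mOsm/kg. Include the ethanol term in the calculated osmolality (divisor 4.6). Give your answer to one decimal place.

6.4 mOsm/kg

Calculated osmolality = 2·Na + glucose/18 + urea + ethanol/4.6
= 2·139 + 100/18 + 5.4 + 380/4.6
= 278 + 5.56 + 5.40 + 82.61
= 371.57 mOsm/kg ≈ 371.6 mOsm/kg
Osmolar gap = measured − calculated = 378 − 371.6 = 6.4 mOsm/kg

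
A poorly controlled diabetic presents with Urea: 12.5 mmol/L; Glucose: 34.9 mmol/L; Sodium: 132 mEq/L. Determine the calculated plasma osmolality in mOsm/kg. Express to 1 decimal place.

Calculated osmolality = 2·Na + glucose + urea
= 2·132 + 34.9 + 12.5
= 264 + 34.90 + 12.50
= 311.4 mOsm/kg

311.4 mOsm/kg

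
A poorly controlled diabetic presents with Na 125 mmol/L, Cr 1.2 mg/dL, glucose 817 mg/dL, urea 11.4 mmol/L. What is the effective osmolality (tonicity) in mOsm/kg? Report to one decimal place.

295.4 mOsm/kg

Effective osmolality excludes urea (freely permeant across cell membranes):
2·Na + glucose/18
= 2·125 + 817/18
= 250 + 45.39
= 295.39 mOsm/kg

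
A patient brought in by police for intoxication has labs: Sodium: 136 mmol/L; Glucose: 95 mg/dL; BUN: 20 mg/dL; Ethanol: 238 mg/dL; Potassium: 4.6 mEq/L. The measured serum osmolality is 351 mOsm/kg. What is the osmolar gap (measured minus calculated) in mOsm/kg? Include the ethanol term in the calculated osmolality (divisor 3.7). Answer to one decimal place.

2.3 mOsm/kg

Calculated osmolality = 2·Na + glucose/18 + BUN/2.8 + ethanol/3.7
= 2·136 + 95/18 + 20/2.8 + 238/3.7
= 272 + 5.28 + 7.14 + 64.32
= 348.74 mOsm/kg ≈ 348.7 mOsm/kg
Osmolar gap = measured − calculated = 351 − 348.7 = 2.3 mOsm/kg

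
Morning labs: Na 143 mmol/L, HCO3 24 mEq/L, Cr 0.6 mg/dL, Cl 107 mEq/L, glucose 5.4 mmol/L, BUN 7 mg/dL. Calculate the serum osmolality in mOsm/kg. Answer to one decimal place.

Calculated osmolality = 2·Na + glucose + BUN/2.8
= 2·143 + 5.4 + 7/2.8
= 286 + 5.40 + 2.50
= 293.9 mOsm/kg

293.9 mOsm/kg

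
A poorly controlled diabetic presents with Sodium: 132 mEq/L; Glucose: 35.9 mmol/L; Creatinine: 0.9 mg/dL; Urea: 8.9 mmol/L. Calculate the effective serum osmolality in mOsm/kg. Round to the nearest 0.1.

299.9 mOsm/kg

Effective osmolality excludes urea (freely permeant across cell membranes):
2·Na + glucose
= 2·132 + 35.9
= 264 + 35.9
= 299.9 mOsm/kg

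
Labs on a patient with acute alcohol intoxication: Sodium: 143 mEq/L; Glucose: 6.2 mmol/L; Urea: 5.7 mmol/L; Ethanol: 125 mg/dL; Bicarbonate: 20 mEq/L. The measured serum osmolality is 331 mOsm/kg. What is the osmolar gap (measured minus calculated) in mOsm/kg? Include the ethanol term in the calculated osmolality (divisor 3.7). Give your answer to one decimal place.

Calculated osmolality = 2·Na + glucose + urea + ethanol/3.7
= 2·143 + 6.2 + 5.7 + 125/3.7
= 286 + 6.20 + 5.70 + 33.78
= 331.68 mOsm/kg ≈ 331.7 mOsm/kg
Osmolar gap = measured − calculated = 331 − 331.7 = -0.7 mOsm/kg

-0.7 mOsm/kg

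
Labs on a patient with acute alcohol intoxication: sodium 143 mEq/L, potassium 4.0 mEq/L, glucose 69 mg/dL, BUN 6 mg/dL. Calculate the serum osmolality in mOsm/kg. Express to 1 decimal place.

292.0 mOsm/kg

Calculated osmolality = 2·Na + glucose/18 + BUN/2.8
= 2·143 + 69/18 + 6/2.8
= 286 + 3.83 + 2.14
= 291.97 mOsm/kg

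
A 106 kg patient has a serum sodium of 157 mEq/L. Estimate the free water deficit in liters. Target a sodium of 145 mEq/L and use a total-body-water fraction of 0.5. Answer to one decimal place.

TBW = 0.5 · 106 = 53 L
Free water deficit = TBW · (Na/145 − 1)
= 53 · (157/145 − 1)
= 53 · 0.0828
= 4.39 L

4.4 L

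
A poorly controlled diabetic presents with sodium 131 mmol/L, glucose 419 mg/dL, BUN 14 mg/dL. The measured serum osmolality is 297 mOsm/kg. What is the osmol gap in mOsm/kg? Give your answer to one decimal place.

6.7 mOsm/kg

Calculated osmolality = 2·Na + glucose/18 + BUN/2.8
= 2·131 + 419/18 + 14/2.8
= 262 + 23.28 + 5
= 290.28 mOsm/kg ≈ 290.3 mOsm/kg
Osmolar gap = measured − calculated = 297 − 290.3 = 6.7 mOsm/kg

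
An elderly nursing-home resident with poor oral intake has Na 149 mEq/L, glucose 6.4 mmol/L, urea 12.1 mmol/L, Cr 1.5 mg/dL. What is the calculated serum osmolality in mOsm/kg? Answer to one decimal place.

Calculated osmolality = 2·Na + glucose + urea
= 2·149 + 6.4 + 12.1
= 298 + 6.40 + 12.10
= 316.5 mOsm/kg

316.5 mOsm/kg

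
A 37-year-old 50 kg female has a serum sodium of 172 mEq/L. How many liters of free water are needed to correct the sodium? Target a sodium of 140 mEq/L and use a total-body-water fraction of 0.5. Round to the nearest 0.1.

TBW = 0.5 · 50 = 25 L
Free water deficit = TBW · (Na/140 − 1)
= 25 · (172/140 − 1)
= 25 · 0.2286
= 5.71 L

5.7 L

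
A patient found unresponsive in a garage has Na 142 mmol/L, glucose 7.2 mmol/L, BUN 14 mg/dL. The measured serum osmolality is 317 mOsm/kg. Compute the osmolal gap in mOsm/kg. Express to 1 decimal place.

20.8 mOsm/kg

Calculated osmolality = 2·Na + glucose + BUN/2.8
= 2·142 + 7.2 + 14/2.8
= 284 + 7.20 + 5
= 296.2 mOsm/kg ≈ 296.2 mOsm/kg
Osmolar gap = measured − calculated = 317 − 296.2 = 20.8 mOsm/kg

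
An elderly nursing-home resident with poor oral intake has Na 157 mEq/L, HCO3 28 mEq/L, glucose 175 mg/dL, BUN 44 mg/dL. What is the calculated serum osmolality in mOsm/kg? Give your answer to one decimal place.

339.4 mOsm/kg

Calculated osmolality = 2·Na + glucose/18 + BUN/2.8
= 2·157 + 175/18 + 44/2.8
= 314 + 9.72 + 15.71
= 339.43 mOsm/kg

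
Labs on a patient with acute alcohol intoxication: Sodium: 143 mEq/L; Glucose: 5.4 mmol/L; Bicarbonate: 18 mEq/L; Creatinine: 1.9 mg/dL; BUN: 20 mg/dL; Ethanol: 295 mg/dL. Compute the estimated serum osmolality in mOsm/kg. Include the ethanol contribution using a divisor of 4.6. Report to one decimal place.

Calculated osmolality = 2·Na + glucose + BUN/2.8 + ethanol/4.6
= 2·143 + 5.4 + 20/2.8 + 295/4.6
= 286 + 5.40 + 7.14 + 64.13
= 362.67 mOsm/kg

362.7 mOsm/kg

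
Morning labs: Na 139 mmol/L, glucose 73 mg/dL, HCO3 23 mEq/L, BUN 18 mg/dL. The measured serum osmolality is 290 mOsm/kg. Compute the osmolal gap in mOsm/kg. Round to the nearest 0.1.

1.5 mOsm/kg

Calculated osmolality = 2·Na + glucose/18 + BUN/2.8
= 2·139 + 73/18 + 18/2.8
= 278 + 4.06 + 6.43
= 288.49 mOsm/kg ≈ 288.5 mOsm/kg
Osmolar gap = measured − calculated = 290 − 288.5 = 1.5 mOsm/kg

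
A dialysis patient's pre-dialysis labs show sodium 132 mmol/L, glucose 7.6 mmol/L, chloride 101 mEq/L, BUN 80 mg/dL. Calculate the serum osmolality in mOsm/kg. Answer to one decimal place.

300.2 mOsm/kg

Calculated osmolality = 2·Na + glucose + BUN/2.8
= 2·132 + 7.6 + 80/2.8
= 264 + 7.60 + 28.57
= 300.17 mOsm/kg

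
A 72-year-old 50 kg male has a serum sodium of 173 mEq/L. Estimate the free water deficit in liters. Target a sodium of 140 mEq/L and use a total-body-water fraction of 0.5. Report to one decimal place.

TBW = 0.5 · 50 = 25 L
Free water deficit = TBW · (Na/140 − 1)
= 25 · (173/140 − 1)
= 25 · 0.2357
= 5.89 L

5.9 L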